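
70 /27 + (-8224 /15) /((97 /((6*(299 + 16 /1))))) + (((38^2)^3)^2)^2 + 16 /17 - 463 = 3659238685123770083802267605576739931970897 /44523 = 82187603825523214603738910000000000000.00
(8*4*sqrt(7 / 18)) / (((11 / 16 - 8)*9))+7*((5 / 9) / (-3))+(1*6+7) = 316 / 27 - 256*sqrt(14) / 3159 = 11.40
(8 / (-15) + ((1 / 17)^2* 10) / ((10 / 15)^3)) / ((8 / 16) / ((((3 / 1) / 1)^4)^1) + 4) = -195021 / 1875610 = -0.10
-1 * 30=-30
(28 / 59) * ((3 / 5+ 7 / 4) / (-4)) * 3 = -987 / 1180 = -0.84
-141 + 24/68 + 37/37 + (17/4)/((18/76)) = -37241/306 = -121.70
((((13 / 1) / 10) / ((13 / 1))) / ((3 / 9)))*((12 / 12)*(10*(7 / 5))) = 21 / 5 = 4.20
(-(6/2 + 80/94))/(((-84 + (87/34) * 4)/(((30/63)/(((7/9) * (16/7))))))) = 15385/1100176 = 0.01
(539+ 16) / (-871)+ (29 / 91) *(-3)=-1.59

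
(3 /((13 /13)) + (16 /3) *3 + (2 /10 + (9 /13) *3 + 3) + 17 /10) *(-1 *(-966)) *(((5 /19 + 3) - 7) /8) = -115807461 /9880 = -11721.40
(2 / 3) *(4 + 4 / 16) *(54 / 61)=153 / 61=2.51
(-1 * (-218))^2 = 47524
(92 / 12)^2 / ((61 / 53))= 51.07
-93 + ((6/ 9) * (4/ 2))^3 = -2447/ 27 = -90.63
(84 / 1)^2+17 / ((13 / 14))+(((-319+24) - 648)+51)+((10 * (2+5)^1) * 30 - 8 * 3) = 107358 / 13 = 8258.31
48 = 48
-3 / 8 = -0.38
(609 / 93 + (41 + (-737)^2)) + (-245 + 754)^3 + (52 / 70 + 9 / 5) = 132415448.09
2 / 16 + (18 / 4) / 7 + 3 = 211 / 56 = 3.77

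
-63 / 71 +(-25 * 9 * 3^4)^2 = 23582694312 / 71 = 332150624.11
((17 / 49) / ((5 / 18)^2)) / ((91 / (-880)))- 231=-6119553 / 22295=-274.48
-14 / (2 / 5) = -35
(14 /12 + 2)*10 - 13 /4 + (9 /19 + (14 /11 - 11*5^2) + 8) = -593987 /2508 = -236.84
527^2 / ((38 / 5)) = 1388645 / 38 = 36543.29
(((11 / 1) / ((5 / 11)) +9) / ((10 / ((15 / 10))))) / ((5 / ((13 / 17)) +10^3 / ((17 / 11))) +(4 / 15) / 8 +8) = 165087 / 21933055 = 0.01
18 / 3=6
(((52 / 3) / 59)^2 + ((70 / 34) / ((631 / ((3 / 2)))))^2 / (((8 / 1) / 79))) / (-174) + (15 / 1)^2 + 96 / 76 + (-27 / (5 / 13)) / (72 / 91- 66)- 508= -529302533133428205925373 / 1885915445902749599040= -280.66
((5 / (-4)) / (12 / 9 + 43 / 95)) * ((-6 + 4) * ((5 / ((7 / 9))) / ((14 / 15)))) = 961875 / 99764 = 9.64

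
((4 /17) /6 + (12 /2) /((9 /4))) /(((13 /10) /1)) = 460 /221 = 2.08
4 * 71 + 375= 659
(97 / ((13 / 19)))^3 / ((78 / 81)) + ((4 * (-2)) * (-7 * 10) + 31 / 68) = 5747790618497 / 1942148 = 2959501.86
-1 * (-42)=42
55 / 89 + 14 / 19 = 2291 / 1691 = 1.35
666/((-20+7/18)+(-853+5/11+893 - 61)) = -131868/7951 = -16.59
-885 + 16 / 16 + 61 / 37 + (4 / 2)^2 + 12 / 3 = -32351 / 37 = -874.35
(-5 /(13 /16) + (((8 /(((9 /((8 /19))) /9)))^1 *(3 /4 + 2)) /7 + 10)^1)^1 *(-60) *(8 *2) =-8580480 /1729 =-4962.68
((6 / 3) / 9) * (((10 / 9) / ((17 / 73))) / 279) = 1460 / 384183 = 0.00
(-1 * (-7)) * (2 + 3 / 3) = 21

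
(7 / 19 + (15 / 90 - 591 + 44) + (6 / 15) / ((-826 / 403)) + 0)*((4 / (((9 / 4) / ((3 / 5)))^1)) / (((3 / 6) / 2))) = -4118055904 / 1765575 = -2332.42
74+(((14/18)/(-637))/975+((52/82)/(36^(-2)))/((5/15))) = 83144020009/32739525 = 2539.56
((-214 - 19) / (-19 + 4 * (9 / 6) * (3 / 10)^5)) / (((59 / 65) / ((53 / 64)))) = 2508390625 / 224027956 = 11.20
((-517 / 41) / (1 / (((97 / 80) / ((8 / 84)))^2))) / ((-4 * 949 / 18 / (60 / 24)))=19307013957 / 796856320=24.23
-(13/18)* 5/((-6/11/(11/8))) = 7865/864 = 9.10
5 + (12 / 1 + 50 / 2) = 42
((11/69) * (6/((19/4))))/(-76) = -22/8303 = -0.00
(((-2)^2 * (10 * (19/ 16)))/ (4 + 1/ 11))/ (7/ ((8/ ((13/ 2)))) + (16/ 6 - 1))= 1672/ 1059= 1.58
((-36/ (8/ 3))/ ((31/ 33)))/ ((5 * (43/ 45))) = -8019/ 2666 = -3.01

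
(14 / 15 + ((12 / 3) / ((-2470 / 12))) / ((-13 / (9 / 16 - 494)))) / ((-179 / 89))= -1677917 / 17243070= -0.10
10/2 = 5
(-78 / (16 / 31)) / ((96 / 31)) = -12493 / 256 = -48.80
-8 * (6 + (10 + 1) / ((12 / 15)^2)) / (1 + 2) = -371 / 6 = -61.83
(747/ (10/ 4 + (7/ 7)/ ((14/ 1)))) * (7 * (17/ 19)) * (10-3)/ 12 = 483973/ 456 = 1061.34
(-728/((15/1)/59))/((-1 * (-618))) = -21476/4635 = -4.63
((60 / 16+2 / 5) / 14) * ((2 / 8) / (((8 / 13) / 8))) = 1079 / 1120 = 0.96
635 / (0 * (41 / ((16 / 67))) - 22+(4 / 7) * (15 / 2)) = -4445 / 124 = -35.85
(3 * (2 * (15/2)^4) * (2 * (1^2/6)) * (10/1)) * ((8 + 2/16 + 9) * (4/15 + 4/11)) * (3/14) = 90163125/616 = 146368.71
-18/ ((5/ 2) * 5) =-36/ 25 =-1.44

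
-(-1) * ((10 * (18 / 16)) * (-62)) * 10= -6975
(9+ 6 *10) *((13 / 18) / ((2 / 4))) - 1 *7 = 278 / 3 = 92.67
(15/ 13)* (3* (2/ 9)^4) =80/ 9477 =0.01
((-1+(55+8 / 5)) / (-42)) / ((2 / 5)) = -139 / 42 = -3.31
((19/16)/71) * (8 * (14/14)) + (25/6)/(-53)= 623/11289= 0.06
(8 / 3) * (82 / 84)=164 / 63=2.60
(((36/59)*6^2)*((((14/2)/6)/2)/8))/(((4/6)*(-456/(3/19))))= -567/681568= -0.00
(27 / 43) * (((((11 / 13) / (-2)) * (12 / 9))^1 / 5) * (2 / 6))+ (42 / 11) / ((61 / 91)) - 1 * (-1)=12513649 / 1875445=6.67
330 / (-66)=-5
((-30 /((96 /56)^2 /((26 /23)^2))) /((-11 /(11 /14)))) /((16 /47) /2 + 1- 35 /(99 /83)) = -1834833 /55477288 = -0.03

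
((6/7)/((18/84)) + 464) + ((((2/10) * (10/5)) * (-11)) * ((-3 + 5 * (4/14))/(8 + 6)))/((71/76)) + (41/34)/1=277815099/591430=469.73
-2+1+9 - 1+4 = 11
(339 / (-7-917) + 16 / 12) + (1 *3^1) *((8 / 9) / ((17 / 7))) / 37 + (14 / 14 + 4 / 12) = 451291 / 193732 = 2.33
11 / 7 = 1.57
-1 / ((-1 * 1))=1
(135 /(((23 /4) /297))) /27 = 5940 /23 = 258.26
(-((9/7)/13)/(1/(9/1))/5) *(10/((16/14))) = -81/52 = -1.56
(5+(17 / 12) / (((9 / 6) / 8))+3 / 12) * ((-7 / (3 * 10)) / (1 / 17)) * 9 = -54859 / 120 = -457.16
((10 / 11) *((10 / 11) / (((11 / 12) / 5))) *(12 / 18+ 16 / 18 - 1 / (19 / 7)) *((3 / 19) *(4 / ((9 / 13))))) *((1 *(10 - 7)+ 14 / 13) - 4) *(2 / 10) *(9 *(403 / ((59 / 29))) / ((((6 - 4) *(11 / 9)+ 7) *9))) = 759187520 / 481932473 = 1.58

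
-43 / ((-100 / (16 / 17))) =172 / 425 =0.40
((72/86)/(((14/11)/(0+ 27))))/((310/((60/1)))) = 32076/9331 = 3.44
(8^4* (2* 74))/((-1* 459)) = -606208/459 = -1320.71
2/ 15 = 0.13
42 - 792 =-750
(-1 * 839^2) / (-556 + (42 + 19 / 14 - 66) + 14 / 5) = 49274470 / 40309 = 1222.42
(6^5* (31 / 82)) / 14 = 60264 / 287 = 209.98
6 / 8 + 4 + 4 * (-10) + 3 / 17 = -2385 / 68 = -35.07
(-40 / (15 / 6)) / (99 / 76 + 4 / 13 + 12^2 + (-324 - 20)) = 15808 / 196009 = 0.08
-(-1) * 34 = 34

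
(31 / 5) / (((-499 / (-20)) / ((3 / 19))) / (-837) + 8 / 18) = 311364 / 12839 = 24.25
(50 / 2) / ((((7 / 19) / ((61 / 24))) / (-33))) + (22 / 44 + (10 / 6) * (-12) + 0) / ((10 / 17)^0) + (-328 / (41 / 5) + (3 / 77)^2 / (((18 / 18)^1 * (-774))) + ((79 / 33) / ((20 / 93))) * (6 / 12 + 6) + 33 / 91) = -94098234301 / 16571555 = -5678.30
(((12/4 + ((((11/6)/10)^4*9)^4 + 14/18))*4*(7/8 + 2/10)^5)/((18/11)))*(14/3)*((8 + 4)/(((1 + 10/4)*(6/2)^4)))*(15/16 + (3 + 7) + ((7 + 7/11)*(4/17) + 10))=162432028321519793628969316121303825783/2728326737166336000000000000000000000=59.54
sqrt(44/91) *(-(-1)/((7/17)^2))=578 *sqrt(1001)/4459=4.10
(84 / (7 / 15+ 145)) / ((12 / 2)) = 0.10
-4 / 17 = -0.24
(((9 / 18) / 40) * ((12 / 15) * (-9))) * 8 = -18 / 25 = -0.72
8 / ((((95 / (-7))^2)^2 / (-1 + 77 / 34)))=412972 / 1384660625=0.00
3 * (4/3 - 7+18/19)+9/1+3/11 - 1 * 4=-1857/209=-8.89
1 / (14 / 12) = 6 / 7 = 0.86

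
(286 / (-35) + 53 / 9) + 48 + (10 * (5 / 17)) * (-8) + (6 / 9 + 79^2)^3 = 3906451573090826 / 16065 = 243165364026.82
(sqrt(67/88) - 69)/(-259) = 69/259 - sqrt(1474)/11396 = 0.26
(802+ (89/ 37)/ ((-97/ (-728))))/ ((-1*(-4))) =205.01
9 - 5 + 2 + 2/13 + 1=7.15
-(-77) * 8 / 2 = 308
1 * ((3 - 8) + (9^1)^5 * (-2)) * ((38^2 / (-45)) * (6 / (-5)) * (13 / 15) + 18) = -6825644782 / 1125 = -6067239.81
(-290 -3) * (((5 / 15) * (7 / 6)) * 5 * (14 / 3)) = -71785 / 27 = -2658.70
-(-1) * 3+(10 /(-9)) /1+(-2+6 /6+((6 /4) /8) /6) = 265 /288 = 0.92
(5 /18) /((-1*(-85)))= 1 /306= 0.00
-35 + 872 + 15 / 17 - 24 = 13836 / 17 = 813.88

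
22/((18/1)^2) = 11/162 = 0.07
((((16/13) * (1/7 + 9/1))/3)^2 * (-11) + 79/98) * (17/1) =-7961729/3042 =-2617.27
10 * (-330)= -3300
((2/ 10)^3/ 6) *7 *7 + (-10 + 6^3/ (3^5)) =-20353/ 2250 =-9.05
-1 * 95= -95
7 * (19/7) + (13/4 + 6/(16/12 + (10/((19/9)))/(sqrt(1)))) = 16081/692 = 23.24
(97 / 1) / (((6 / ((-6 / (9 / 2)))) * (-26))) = 97 / 117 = 0.83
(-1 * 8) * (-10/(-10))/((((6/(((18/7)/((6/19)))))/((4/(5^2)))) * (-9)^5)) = 304/10333575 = 0.00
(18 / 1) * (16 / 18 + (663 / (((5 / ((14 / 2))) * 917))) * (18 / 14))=180766 / 4585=39.43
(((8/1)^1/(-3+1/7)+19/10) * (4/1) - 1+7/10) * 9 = -351/10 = -35.10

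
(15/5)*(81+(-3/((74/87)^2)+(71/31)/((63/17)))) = 232.41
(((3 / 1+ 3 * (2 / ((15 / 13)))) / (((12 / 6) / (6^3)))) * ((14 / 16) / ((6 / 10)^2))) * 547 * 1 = 2354835 / 2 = 1177417.50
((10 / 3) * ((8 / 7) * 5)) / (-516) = -0.04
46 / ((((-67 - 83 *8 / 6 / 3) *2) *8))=-207 / 7480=-0.03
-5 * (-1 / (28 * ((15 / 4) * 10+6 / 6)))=5 / 1078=0.00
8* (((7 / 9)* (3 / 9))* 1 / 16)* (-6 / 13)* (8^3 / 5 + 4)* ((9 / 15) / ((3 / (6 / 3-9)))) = 26068 / 2925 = 8.91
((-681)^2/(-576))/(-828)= 51529/52992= 0.97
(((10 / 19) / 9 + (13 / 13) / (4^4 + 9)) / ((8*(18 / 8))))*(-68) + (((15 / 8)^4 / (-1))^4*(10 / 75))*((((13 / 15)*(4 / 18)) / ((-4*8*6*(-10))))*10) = 5300510664316216324781 / 1836725554028646236160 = 2.89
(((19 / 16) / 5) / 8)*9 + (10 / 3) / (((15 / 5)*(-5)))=259 / 5760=0.04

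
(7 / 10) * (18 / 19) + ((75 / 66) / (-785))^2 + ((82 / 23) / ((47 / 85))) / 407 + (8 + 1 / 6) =1202950111394083 / 135993122150820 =8.85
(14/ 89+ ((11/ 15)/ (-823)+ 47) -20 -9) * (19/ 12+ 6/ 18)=458816443/ 13184460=34.80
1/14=0.07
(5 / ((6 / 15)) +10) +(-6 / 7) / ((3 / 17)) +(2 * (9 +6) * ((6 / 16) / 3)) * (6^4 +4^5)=122047 / 14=8717.64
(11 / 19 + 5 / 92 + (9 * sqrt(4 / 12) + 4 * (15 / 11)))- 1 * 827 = -15784499 / 19228 + 3 * sqrt(3) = -815.72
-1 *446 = -446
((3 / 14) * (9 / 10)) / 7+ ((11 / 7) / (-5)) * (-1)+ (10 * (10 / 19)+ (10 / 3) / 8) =33637 / 5586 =6.02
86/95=0.91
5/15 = 0.33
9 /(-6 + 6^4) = 3 /430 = 0.01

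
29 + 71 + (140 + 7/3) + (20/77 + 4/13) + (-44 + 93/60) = 12039073/60060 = 200.45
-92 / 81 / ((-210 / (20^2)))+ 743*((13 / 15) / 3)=1843951 / 8505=216.81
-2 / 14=-1 / 7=-0.14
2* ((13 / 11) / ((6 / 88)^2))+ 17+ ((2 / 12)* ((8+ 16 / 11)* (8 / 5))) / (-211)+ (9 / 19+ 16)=1075388428 / 1984455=541.91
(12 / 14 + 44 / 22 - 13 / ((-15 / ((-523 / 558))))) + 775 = 45527057 / 58590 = 777.04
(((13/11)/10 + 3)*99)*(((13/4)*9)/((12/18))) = 1083537/80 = 13544.21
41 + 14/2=48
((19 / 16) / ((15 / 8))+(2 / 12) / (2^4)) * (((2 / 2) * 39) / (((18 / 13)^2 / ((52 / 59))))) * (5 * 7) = 20592481 / 50976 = 403.96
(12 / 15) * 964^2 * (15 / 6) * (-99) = -184000608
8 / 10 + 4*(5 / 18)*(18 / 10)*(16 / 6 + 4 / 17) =1684 / 255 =6.60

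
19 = 19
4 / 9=0.44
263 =263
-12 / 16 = -0.75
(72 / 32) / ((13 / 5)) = 45 / 52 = 0.87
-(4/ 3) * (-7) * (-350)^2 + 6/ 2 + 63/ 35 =17150072/ 15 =1143338.13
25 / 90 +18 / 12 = 16 / 9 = 1.78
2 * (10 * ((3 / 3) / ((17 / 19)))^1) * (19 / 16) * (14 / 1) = 12635 / 34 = 371.62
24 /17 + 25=449 /17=26.41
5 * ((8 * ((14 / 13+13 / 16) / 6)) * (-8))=-1310 / 13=-100.77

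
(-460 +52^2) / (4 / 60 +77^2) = 8415 / 22234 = 0.38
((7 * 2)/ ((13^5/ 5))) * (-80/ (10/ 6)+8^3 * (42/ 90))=40096/ 1113879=0.04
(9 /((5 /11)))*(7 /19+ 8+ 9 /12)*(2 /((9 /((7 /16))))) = 53361 /3040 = 17.55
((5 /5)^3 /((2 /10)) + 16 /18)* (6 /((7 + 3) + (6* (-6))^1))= -53 /39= -1.36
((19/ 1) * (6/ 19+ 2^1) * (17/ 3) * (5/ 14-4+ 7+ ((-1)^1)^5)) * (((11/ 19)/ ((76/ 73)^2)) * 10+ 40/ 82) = 26976187095/ 7874132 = 3425.93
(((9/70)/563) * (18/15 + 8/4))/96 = 3/394100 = 0.00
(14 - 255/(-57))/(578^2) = 351/6347596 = 0.00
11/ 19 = 0.58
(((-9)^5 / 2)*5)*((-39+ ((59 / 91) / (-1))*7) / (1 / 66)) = 424198931.54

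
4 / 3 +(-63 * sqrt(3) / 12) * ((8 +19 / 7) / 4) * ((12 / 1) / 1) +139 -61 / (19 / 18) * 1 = -209.74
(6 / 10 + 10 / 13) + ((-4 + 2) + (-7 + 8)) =24 / 65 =0.37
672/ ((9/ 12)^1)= 896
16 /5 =3.20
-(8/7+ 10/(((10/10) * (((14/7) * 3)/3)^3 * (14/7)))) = -99/56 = -1.77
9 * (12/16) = 27/4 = 6.75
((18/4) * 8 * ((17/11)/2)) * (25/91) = 7650/1001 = 7.64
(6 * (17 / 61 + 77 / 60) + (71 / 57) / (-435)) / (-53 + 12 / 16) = -56683882 / 316111455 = -0.18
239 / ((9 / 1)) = 239 / 9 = 26.56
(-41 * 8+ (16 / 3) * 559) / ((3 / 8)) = 63680 / 9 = 7075.56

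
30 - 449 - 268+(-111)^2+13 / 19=221059 / 19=11634.68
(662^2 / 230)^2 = 48014450884 / 13225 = 3630582.30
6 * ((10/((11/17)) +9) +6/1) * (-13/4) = -13065/22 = -593.86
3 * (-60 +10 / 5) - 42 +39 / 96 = -6899 / 32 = -215.59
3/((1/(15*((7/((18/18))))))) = 315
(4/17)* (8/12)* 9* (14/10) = 1.98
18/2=9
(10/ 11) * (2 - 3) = -10/ 11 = -0.91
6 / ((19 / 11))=66 / 19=3.47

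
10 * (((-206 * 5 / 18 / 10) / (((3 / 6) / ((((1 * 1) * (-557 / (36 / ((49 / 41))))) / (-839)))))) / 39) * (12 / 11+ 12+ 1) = -2178663725 / 2390661702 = -0.91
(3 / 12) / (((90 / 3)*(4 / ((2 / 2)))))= 1 / 480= 0.00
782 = 782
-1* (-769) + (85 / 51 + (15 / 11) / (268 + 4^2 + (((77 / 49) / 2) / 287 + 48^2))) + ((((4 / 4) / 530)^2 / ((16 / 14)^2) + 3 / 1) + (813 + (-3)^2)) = 1968759330863097623 / 1233815757715200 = 1595.67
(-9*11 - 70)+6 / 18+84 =-254 / 3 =-84.67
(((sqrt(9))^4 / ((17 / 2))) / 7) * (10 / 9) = 180 / 119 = 1.51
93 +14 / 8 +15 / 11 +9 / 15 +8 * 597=1071997 / 220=4872.71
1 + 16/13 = 29/13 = 2.23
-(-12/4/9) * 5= 5/3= 1.67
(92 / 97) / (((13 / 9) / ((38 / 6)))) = 5244 / 1261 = 4.16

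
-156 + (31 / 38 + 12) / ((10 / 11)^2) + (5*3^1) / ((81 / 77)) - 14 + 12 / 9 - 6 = -144.90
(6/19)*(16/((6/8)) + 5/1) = 158/19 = 8.32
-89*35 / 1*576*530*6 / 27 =-211321600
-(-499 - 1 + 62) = 438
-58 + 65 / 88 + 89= 2793 / 88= 31.74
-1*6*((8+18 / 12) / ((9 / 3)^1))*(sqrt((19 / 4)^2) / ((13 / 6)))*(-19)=791.42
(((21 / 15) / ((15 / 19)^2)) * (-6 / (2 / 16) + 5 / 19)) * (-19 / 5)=2291989 / 5625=407.46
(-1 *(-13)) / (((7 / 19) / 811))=200317 / 7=28616.71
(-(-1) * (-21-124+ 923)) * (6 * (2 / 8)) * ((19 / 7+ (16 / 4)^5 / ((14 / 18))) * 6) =64663470 / 7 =9237638.57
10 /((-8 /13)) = -65 /4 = -16.25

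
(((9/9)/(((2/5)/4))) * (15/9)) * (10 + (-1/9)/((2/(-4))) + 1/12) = 9275/54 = 171.76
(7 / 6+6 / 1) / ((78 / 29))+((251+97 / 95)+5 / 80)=254.75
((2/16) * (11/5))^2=121/1600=0.08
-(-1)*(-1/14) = -1/14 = -0.07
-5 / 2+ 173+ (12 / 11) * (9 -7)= 3799 / 22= 172.68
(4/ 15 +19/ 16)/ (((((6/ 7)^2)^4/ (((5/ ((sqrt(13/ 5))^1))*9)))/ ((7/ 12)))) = 14083408843*sqrt(65)/ 1397440512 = 81.25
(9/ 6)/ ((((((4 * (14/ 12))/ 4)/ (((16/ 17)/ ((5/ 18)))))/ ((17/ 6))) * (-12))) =-36/ 35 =-1.03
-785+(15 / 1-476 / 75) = -58226 / 75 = -776.35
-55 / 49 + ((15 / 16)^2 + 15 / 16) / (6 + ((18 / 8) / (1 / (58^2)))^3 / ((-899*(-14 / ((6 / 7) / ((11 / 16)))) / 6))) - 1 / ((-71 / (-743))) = -14813683834648150943 / 1278448255906121216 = -11.59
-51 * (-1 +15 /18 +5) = -493 /2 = -246.50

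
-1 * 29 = -29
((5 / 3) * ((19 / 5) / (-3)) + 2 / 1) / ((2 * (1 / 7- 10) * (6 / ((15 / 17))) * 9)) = 35 / 380052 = 0.00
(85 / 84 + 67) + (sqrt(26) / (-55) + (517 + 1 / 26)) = 638875 / 1092-sqrt(26) / 55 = 584.96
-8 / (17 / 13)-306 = -5306 / 17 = -312.12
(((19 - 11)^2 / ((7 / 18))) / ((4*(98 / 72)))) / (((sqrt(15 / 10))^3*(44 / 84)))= 6912*sqrt(6) / 539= 31.41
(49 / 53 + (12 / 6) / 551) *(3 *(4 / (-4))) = -81315 / 29203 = -2.78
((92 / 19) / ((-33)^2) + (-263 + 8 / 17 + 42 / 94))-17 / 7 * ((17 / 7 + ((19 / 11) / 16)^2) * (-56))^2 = -654035072462620741 / 14338761034752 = -45613.08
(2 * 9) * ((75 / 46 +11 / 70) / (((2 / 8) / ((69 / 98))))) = 155412 / 1715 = 90.62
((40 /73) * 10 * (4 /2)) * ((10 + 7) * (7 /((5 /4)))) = 1043.29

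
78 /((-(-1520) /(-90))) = -4.62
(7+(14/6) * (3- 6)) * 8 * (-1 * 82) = 0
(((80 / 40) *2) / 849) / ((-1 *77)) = -0.00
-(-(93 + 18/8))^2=-145161/16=-9072.56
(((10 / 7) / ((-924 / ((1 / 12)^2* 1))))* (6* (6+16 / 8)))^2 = 25 / 94128804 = 0.00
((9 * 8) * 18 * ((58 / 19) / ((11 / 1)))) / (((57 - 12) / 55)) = 8352 / 19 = 439.58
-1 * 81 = -81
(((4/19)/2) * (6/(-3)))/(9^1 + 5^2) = -2/323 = -0.01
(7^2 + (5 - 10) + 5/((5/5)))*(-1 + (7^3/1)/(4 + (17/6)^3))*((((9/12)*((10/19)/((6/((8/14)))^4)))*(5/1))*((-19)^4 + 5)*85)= 7206947122000/6915069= 1042209.00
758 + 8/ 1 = 766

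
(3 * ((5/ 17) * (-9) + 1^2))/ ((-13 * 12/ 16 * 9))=112/ 1989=0.06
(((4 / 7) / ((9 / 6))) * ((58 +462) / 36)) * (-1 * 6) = -2080 / 63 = -33.02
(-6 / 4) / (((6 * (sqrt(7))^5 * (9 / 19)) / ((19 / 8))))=-361 * sqrt(7) / 98784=-0.01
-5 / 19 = -0.26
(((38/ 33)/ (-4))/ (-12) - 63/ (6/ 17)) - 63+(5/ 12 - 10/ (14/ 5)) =-1356233/ 5544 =-244.63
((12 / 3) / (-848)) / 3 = -0.00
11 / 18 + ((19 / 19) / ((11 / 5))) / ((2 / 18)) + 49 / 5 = 14357 / 990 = 14.50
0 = 0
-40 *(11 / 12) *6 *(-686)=150920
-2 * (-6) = 12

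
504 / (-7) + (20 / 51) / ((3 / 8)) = -10856 / 153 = -70.95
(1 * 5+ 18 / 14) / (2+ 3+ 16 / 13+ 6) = 572 / 1113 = 0.51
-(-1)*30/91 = 30/91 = 0.33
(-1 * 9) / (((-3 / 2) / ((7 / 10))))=21 / 5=4.20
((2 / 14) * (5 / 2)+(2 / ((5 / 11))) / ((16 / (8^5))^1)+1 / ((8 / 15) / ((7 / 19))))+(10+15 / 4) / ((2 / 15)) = 9115.37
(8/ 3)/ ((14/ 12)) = 16/ 7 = 2.29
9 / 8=1.12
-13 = -13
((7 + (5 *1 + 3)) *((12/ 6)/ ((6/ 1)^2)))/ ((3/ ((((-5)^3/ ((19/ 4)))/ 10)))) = -125/ 171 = -0.73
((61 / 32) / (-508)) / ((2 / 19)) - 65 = -2114439 / 32512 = -65.04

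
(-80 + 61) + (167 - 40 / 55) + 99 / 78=42483 / 286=148.54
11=11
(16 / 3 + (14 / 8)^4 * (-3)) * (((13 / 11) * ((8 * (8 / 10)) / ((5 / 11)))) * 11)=-2504359 / 600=-4173.93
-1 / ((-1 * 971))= 1 / 971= 0.00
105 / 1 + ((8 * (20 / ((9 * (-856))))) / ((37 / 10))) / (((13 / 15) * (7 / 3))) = 37827245 / 360269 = 105.00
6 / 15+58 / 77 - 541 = -207841 / 385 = -539.85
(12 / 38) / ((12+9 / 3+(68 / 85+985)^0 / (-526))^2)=1660056 / 1182490099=0.00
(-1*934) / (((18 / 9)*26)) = -467 / 26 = -17.96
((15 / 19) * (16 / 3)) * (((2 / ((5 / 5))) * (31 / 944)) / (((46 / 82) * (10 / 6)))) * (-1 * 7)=-53382 / 25783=-2.07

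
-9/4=-2.25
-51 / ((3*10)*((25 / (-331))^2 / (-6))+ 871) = -0.06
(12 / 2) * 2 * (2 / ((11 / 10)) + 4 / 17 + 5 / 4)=7413 / 187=39.64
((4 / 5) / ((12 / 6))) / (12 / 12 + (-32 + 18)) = -2 / 65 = -0.03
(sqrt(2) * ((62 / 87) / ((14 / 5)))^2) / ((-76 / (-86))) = 1033075 * sqrt(2) / 14093478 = 0.10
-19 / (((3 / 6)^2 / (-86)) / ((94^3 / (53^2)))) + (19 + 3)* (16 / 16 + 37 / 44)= 10857621577 / 5618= 1932648.91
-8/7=-1.14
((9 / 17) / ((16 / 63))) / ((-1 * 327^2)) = -63 / 3231632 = -0.00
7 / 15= 0.47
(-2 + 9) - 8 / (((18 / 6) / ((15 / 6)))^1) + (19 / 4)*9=517 / 12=43.08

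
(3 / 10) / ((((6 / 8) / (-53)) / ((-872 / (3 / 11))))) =1016752 / 15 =67783.47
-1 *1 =-1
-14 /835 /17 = -14 /14195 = -0.00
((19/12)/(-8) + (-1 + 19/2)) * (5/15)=797/288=2.77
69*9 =621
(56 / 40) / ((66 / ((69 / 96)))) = 161 / 10560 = 0.02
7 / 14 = 1 / 2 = 0.50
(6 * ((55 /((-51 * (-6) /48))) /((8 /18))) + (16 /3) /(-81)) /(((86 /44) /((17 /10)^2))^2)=71465760641 /280816875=254.49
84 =84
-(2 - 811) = 809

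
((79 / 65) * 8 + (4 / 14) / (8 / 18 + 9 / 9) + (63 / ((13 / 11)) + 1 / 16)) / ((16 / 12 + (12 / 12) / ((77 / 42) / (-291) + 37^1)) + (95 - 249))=-6867896439 / 16563366400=-0.41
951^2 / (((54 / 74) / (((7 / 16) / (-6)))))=-26026651 / 288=-90370.32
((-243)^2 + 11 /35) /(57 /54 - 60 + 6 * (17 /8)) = -74402136 /58205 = -1278.28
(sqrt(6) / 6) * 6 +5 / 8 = 5 / 8 +sqrt(6) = 3.07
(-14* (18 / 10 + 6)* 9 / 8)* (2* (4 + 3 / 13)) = -2079 / 2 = -1039.50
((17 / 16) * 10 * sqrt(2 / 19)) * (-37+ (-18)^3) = -498865 * sqrt(38) / 152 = -20231.65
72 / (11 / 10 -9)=-720 / 79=-9.11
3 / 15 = 1 / 5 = 0.20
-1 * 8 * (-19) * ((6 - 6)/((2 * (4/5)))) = 0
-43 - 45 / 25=-224 / 5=-44.80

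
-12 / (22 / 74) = -444 / 11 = -40.36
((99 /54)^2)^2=14641 /1296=11.30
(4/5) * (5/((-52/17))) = -17/13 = -1.31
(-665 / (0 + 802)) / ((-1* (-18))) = -665 / 14436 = -0.05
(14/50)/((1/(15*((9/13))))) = 189/65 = 2.91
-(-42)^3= 74088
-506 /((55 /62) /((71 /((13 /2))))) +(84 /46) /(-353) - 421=-3510244261 /527735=-6651.53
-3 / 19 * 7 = -1.11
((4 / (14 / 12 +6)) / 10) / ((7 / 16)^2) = 3072 / 10535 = 0.29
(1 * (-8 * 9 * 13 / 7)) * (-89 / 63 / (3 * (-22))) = -4628 / 1617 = -2.86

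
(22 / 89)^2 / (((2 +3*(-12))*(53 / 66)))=-15972 / 7136821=-0.00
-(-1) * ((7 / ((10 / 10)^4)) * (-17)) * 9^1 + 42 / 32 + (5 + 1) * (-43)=-1327.69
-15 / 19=-0.79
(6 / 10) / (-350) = -3 / 1750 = -0.00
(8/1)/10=4/5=0.80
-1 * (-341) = 341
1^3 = 1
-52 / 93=-0.56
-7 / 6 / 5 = -7 / 30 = -0.23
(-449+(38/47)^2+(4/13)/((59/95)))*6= -4552770474/1694303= -2687.11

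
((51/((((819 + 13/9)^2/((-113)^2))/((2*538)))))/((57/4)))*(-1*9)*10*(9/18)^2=-212841161865/129493208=-1643.65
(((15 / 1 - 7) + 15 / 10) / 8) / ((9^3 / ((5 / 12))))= 95 / 139968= 0.00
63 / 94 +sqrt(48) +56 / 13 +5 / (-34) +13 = 4 *sqrt(3) +185209 / 10387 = 24.76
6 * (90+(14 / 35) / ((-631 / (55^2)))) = 333480 / 631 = 528.49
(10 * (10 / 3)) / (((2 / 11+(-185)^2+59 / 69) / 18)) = 227700 / 12988781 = 0.02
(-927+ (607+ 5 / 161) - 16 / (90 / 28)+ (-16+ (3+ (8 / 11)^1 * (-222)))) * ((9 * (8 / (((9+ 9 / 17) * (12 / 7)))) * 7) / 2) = -2368087148 / 307395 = -7703.73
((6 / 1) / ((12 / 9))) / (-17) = -9 / 34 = -0.26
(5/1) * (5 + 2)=35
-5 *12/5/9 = -1.33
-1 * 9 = -9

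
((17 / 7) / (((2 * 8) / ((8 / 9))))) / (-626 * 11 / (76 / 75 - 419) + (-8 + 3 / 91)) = 6928129 / 436840650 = 0.02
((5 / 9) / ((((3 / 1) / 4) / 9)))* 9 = 60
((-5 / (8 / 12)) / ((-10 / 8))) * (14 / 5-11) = -49.20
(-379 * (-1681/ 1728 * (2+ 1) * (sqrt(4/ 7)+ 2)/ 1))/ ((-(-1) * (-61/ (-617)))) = 30832.43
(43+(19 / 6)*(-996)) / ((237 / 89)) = -92293 / 79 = -1168.27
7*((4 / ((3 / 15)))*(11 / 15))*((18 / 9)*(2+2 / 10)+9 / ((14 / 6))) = 12716 / 15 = 847.73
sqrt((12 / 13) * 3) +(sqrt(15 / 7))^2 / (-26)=1.58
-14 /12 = -7 /6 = -1.17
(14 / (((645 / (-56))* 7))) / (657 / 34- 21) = 3808 / 36765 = 0.10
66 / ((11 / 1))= 6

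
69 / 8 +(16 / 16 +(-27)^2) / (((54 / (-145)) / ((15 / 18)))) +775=-550711 / 648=-849.86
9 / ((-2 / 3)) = -27 / 2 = -13.50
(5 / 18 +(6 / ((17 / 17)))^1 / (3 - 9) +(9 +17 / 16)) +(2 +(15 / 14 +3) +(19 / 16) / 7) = 7853 / 504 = 15.58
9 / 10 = 0.90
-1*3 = -3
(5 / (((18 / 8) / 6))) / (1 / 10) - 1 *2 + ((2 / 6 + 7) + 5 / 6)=279 / 2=139.50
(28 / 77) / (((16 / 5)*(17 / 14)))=35 / 374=0.09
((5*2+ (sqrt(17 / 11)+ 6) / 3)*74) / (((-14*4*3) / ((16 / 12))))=-148 / 21 - 37*sqrt(187) / 2079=-7.29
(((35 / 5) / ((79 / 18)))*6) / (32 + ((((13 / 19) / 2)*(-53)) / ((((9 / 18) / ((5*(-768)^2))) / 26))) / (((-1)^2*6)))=-0.00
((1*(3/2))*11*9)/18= 33/4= 8.25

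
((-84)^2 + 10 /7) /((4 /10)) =123505 /7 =17643.57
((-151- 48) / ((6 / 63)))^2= 17464041 / 4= 4366010.25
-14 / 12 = -7 / 6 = -1.17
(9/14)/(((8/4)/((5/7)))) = 45/196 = 0.23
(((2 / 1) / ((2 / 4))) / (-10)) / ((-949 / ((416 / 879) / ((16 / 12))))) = 16 / 106945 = 0.00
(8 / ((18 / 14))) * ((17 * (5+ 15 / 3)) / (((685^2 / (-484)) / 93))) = -101.47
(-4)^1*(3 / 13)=-12 / 13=-0.92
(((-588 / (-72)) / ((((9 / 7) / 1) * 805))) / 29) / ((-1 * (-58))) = 49 / 10445220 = 0.00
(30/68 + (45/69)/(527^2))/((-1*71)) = -5636295/907062914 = -0.01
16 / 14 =8 / 7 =1.14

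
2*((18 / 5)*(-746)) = -26856 / 5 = -5371.20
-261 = -261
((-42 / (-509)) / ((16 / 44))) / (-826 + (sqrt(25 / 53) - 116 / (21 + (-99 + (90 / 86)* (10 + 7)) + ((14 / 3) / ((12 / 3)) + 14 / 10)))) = -526222898002263 / 1910847000299411299 - 120496156935* sqrt(53) / 3821694000598822598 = -0.00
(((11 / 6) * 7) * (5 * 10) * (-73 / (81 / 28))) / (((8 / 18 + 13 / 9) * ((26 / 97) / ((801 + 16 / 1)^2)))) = -127378894962550 / 5967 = -21347225567.71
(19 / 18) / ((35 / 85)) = 323 / 126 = 2.56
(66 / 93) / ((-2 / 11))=-121 / 31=-3.90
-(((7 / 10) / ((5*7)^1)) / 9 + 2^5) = -14401 / 450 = -32.00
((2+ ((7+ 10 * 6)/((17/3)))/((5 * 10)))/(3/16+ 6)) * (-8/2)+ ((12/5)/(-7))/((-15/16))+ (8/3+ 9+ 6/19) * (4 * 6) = 286.50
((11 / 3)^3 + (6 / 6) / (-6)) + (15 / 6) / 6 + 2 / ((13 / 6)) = 70859 / 1404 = 50.47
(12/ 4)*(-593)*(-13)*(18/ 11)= 416286/ 11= 37844.18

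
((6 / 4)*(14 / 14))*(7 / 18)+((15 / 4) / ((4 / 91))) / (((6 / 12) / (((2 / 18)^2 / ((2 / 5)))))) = 2527 / 432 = 5.85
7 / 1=7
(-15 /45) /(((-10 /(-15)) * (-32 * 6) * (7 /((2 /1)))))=0.00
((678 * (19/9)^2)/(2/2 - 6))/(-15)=81586/2025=40.29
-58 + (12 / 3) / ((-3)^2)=-518 / 9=-57.56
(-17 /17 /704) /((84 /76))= -0.00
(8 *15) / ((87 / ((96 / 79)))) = 3840 / 2291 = 1.68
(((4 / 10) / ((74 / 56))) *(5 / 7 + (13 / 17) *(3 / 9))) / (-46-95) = -2768 / 1330335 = -0.00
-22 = -22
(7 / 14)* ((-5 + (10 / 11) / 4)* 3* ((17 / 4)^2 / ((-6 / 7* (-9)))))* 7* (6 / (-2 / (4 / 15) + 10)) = -281.61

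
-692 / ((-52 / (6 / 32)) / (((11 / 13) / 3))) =1903 / 2704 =0.70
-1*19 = -19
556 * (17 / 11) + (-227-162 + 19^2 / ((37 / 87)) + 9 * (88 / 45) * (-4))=1248.71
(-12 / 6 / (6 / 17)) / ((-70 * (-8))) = -17 / 1680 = -0.01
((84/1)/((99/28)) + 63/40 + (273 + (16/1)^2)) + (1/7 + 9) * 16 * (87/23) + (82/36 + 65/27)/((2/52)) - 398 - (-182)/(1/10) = 5071449991/1912680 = 2651.49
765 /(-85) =-9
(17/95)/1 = 17/95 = 0.18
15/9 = 5/3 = 1.67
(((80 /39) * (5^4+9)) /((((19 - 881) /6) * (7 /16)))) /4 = -5.17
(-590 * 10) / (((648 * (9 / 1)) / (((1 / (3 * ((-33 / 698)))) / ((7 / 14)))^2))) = -1437251800 / 7144929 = -201.16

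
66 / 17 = 3.88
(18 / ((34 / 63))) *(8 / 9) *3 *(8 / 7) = 1728 / 17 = 101.65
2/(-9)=-2/9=-0.22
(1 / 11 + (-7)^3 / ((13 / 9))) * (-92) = 3122848 / 143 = 21838.10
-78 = -78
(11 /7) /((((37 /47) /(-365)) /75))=-14152875 /259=-54644.31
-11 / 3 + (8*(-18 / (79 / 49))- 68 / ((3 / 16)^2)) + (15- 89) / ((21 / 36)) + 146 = -9994127 / 4977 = -2008.06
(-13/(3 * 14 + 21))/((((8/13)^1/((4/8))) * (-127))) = 0.00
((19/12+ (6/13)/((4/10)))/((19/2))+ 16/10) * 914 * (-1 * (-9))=19181661/1235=15531.71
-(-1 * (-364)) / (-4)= 91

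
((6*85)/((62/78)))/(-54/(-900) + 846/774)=42763500/76849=556.46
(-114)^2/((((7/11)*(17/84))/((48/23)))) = 82342656/391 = 210595.03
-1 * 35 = -35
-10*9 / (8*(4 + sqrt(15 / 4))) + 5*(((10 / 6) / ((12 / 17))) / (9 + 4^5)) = -6673015 / 1822212 + 45*sqrt(15) / 98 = -1.88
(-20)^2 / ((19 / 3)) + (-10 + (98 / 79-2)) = 78650 / 1501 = 52.40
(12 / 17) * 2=24 / 17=1.41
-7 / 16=-0.44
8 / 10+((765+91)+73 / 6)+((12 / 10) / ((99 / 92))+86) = 105169 / 110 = 956.08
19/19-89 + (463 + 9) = 384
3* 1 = 3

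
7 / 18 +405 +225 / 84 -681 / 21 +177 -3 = 19787 / 36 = 549.64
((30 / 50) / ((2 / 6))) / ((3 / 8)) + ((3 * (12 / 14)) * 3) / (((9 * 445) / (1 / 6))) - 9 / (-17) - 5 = 17461 / 52955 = 0.33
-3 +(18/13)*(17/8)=-3/52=-0.06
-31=-31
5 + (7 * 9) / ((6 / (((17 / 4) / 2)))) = 437 / 16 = 27.31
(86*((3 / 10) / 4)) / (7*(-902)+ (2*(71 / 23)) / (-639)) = -26703 / 26140000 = -0.00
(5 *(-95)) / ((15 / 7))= -665 / 3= -221.67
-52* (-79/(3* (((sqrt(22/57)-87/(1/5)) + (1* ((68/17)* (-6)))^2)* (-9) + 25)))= -48548344/44103885 + 2054* sqrt(1254)/14701295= -1.10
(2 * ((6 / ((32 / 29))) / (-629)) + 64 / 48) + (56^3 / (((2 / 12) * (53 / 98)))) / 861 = 74273946799 / 32803608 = 2264.20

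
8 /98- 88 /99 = -0.81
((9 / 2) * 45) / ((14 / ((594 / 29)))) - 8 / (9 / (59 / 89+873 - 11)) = -153023411 / 325206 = -470.54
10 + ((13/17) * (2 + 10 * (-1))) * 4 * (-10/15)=1342/51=26.31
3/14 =0.21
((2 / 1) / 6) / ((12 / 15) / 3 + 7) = 5 / 109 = 0.05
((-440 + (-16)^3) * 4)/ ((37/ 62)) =-1124928/ 37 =-30403.46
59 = 59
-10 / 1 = -10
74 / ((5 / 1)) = 74 / 5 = 14.80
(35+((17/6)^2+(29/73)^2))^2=68639518300609/36804120336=1865.00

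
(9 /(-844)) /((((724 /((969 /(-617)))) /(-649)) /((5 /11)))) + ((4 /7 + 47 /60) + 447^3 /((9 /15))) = 5892869164818289597 /39587262960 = 148857706.35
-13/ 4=-3.25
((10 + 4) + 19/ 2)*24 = 564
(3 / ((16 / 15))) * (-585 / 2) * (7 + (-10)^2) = -2816775 / 32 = -88024.22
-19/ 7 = -2.71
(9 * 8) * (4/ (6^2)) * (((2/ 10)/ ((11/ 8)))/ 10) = 32/ 275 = 0.12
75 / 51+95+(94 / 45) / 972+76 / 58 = 97.78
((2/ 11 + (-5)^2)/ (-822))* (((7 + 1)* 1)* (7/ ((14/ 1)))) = -554/ 4521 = -0.12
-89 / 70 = -1.27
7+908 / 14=503 / 7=71.86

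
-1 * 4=-4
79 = 79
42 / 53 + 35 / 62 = 4459 / 3286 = 1.36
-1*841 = -841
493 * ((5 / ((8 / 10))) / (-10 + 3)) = -12325 / 28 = -440.18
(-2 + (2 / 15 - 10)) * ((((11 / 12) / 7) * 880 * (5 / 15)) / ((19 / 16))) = -1378432 / 3591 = -383.86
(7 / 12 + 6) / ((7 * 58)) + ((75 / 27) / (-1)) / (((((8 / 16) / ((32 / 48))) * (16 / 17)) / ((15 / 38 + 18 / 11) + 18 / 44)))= -29283967 / 3054744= -9.59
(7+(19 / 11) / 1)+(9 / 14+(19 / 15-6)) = 10711 / 2310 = 4.64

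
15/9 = 5/3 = 1.67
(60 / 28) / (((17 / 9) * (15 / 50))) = 450 / 119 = 3.78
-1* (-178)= 178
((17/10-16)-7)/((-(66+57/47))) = 0.32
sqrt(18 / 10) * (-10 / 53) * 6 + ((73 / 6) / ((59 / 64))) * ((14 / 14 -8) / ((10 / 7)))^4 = 7606.72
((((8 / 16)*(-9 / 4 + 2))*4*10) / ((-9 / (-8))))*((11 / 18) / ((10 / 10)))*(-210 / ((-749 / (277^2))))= -168803800 / 2889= -58429.84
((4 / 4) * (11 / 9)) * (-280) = -3080 / 9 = -342.22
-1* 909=-909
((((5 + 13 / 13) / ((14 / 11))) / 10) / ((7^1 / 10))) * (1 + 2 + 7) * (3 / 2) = 495 / 49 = 10.10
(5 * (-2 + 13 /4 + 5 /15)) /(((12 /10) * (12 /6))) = 475 /144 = 3.30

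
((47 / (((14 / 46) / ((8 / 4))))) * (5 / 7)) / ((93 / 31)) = 10810 / 147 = 73.54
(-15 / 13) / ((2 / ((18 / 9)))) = -1.15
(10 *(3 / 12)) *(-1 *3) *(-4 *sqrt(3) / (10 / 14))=42 *sqrt(3)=72.75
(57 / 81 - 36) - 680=-19313 / 27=-715.30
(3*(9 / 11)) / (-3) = -9 / 11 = -0.82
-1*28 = -28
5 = 5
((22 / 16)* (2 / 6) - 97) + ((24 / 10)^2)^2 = -950461 / 15000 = -63.36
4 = 4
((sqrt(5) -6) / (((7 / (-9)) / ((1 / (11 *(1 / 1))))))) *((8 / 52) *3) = 324 / 1001 -54 *sqrt(5) / 1001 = 0.20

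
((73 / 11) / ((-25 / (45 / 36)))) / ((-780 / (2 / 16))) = 73 / 1372800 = 0.00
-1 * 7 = -7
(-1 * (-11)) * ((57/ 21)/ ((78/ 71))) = 14839/ 546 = 27.18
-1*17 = -17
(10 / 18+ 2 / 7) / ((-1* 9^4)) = -53 / 413343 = -0.00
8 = 8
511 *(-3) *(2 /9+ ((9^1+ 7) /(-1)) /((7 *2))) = 4234 /3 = 1411.33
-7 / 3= -2.33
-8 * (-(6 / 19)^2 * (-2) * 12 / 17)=-6912 / 6137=-1.13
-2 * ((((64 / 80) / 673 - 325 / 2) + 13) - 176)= 2190607 / 3365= 651.00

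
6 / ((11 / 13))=78 / 11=7.09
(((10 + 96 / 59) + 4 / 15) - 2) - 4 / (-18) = 26858 / 2655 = 10.12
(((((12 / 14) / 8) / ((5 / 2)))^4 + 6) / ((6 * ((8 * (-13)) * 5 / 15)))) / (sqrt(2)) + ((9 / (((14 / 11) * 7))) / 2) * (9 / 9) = 99 / 196 - 144060081 * sqrt(2) / 9988160000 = 0.48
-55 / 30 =-11 / 6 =-1.83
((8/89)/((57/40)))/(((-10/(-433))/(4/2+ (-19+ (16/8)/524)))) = -30850384/664563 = -46.42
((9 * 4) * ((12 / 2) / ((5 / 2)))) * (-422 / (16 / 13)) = -148122 / 5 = -29624.40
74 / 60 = 37 / 30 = 1.23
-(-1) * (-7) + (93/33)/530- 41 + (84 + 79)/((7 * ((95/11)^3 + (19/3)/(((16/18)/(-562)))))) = -35043830501161/730055272870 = -48.00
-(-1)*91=91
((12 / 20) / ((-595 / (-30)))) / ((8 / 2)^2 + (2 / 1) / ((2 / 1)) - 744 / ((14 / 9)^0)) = -18 / 432565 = -0.00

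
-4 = -4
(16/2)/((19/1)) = 8/19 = 0.42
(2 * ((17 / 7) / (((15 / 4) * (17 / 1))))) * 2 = 16 / 105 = 0.15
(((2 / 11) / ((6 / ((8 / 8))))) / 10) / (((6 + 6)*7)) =1 / 27720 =0.00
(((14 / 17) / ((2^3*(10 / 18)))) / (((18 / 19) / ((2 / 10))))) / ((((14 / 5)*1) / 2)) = 19 / 680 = 0.03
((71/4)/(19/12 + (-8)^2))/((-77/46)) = -9798/60599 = -0.16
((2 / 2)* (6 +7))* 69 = 897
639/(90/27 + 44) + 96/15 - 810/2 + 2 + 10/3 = -11393/30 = -379.77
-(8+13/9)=-85/9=-9.44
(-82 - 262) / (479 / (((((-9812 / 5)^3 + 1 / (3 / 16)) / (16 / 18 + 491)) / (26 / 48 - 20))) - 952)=70191546642035712 / 194250900641845421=0.36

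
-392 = -392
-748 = -748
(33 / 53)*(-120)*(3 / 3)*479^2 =-908586360 / 53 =-17143138.87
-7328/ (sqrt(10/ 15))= -3664*sqrt(6)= -8974.93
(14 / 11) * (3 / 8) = 21 / 44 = 0.48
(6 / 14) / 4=3 / 28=0.11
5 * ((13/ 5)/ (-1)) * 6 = -78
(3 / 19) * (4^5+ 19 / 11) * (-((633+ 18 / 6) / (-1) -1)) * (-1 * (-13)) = 280303569 / 209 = 1341165.40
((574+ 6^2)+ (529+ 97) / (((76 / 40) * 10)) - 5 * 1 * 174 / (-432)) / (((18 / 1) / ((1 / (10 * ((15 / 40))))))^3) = 882307 / 420724125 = 0.00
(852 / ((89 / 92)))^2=6144051456 / 7921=775666.14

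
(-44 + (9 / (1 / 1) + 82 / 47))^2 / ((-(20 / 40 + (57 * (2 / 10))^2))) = -122148450 / 14409307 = -8.48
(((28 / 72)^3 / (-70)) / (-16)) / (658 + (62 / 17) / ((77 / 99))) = 5831 / 73585843200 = 0.00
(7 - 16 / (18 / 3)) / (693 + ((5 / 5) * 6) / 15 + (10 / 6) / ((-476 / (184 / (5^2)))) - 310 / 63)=3315 / 526667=0.01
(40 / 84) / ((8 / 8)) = 10 / 21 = 0.48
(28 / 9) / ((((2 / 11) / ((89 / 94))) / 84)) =1360.88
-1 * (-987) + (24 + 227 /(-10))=9883 /10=988.30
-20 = -20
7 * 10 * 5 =350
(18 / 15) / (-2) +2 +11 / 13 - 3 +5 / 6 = 31 / 390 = 0.08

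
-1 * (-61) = 61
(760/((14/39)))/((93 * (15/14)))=1976/93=21.25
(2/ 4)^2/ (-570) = -0.00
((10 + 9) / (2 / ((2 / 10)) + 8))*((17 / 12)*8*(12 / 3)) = 1292 / 27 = 47.85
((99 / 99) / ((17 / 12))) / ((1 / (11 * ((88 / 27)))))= 3872 / 153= 25.31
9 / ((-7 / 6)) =-54 / 7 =-7.71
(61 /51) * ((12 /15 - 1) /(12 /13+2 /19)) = -15067 /64770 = -0.23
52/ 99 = 0.53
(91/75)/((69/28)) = 0.49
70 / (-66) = -35 / 33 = -1.06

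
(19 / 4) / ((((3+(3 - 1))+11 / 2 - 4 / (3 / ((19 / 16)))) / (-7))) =-399 / 107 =-3.73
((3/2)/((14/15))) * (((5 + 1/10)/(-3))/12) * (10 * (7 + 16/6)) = -2465/112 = -22.01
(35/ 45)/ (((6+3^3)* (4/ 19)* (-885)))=-133/ 1051380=-0.00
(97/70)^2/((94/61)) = 573949/460600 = 1.25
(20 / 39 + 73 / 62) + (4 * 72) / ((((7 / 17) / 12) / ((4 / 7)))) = 568449607 / 118482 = 4797.77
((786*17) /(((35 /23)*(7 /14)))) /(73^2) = 3.30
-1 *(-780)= 780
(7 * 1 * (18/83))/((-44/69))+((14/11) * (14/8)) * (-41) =-7777/83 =-93.70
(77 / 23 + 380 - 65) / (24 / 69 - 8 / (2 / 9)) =-3661 / 410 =-8.93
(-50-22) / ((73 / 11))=-792 / 73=-10.85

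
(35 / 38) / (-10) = -7 / 76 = -0.09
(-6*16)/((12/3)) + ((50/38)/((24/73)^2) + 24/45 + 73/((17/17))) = 3376589/54720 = 61.71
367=367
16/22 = 8/11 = 0.73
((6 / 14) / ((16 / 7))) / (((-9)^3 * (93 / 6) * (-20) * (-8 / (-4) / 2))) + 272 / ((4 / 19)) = 1557221761 / 1205280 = 1292.00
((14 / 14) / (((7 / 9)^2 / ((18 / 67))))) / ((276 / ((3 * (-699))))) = -509571 / 151018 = -3.37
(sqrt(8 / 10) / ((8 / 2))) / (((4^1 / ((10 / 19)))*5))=sqrt(5) / 380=0.01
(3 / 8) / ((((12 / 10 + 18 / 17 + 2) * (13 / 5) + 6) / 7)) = 8925 / 58048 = 0.15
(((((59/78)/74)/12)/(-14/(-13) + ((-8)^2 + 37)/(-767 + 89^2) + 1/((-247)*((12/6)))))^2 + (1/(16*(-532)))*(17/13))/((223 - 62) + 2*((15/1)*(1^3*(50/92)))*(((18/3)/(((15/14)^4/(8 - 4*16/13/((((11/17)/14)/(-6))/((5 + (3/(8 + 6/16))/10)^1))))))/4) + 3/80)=-2946460588167603351274925/1156081687790697456753146094483984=-0.00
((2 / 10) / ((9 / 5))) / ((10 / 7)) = 7 / 90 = 0.08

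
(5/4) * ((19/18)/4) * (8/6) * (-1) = -95/216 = -0.44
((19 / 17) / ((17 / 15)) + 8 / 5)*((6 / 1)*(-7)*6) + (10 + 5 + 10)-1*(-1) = -904154 / 1445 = -625.71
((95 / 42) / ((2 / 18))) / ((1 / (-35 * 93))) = -132525 / 2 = -66262.50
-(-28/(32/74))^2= -67081/16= -4192.56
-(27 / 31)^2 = -729 / 961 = -0.76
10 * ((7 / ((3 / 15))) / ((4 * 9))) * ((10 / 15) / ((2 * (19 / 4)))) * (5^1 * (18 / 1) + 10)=35000 / 513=68.23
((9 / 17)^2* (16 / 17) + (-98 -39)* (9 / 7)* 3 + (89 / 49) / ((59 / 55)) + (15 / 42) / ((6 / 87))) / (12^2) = -29616706435 / 8181206208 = -3.62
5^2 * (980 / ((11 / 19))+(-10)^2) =493000 / 11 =44818.18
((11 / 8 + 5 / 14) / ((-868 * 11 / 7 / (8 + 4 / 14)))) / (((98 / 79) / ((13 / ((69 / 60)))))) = -14444755 / 150648344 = -0.10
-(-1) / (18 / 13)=13 / 18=0.72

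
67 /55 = 1.22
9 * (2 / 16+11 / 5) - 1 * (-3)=957 / 40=23.92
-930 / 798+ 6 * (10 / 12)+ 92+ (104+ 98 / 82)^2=2495487903 / 223573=11161.85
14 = 14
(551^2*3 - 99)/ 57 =303568/ 19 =15977.26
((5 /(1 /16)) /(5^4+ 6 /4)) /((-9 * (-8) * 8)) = 5 /22554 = 0.00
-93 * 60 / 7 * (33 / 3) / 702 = -3410 / 273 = -12.49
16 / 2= 8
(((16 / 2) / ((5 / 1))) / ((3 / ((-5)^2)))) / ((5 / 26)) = 69.33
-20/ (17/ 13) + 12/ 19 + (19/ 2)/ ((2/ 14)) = 33487/ 646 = 51.84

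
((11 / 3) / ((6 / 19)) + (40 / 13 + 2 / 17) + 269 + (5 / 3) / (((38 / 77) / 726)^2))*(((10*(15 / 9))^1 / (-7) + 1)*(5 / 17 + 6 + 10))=-41612151055473617 / 512672706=-81167088.80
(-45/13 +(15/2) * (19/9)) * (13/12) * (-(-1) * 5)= 4825/72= 67.01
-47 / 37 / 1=-1.27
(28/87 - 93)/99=-733/783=-0.94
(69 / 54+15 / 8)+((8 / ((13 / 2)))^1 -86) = -76393 / 936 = -81.62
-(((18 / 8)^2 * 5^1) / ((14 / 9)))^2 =-264.79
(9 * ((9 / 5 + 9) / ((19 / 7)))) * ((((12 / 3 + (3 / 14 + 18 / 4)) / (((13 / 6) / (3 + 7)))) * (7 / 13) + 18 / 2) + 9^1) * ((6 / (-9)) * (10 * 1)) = -30400272 / 3211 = -9467.54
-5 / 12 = -0.42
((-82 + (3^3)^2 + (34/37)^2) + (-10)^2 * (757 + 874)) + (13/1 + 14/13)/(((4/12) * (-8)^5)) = 95493172889635/583172096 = 163747.84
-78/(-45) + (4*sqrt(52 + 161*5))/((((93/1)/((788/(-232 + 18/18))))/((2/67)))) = 26/15 - 6304*sqrt(857)/1439361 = 1.61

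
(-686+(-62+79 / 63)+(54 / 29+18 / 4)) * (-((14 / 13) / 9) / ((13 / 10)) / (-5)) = -5410726 / 396981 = -13.63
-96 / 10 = -48 / 5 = -9.60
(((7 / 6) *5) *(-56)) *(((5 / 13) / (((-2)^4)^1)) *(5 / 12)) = -6125 / 1872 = -3.27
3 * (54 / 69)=54 / 23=2.35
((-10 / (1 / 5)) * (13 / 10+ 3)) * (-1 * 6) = 1290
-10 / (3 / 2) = -20 / 3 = -6.67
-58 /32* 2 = -29 /8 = -3.62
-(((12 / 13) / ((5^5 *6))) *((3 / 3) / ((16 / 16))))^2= -0.00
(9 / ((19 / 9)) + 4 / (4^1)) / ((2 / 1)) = 50 / 19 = 2.63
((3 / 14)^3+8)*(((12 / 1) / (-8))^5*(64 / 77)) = -5340897 / 105644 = -50.56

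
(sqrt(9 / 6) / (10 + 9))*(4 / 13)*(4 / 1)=8*sqrt(6) / 247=0.08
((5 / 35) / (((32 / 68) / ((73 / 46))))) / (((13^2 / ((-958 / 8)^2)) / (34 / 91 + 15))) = 398346057119 / 633860864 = 628.44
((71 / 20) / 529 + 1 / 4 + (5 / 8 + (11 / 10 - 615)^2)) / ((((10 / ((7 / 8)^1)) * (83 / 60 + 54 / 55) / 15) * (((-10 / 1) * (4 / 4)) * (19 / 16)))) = -3947454611397 / 224137300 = -17611.77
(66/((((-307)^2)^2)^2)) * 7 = 462/78905450517641748001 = 0.00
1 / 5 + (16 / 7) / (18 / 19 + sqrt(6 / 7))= 4577 / 85 - 2888 *sqrt(42) / 357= 1.42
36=36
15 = 15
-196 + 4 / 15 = -2936 / 15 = -195.73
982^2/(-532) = -241081/133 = -1812.64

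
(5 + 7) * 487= 5844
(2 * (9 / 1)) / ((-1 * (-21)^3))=2 / 1029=0.00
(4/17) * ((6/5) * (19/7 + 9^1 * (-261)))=-394176/595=-662.48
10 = 10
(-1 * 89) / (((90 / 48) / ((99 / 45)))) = -7832 / 75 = -104.43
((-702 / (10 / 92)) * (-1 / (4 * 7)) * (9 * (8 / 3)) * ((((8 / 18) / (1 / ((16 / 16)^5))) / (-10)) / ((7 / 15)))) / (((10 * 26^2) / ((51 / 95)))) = -63342 / 1512875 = -0.04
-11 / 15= -0.73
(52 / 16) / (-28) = -13 / 112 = -0.12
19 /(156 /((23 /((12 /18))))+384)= 437 /8936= 0.05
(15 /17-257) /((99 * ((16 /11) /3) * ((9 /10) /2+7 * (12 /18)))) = -10885 /10438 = -1.04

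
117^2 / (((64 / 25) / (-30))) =-5133375 / 32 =-160417.97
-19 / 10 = -1.90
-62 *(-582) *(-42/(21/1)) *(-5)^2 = -1804200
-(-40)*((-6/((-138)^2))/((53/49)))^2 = 24010/7074660321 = 0.00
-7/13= -0.54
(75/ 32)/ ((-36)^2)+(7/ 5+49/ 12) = 5.49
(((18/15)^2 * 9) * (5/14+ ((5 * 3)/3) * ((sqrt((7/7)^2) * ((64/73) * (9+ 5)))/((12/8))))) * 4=5466312/2555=2139.46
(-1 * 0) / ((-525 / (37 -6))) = 0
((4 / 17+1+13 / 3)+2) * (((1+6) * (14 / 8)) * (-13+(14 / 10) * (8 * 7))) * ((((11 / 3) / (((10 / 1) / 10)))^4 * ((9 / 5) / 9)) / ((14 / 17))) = 2156019019 / 8100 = 266175.19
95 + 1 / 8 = 761 / 8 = 95.12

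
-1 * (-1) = 1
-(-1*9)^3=729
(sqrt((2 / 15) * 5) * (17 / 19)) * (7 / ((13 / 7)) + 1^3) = 1054 * sqrt(6) / 741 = 3.48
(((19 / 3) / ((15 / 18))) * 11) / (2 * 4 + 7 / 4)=1672 / 195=8.57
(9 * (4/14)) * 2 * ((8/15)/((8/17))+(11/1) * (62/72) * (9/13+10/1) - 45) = 134347/455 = 295.27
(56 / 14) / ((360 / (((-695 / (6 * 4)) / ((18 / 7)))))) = -973 / 7776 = -0.13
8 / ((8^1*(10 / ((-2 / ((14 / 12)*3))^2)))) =8 / 245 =0.03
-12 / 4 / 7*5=-15 / 7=-2.14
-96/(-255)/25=32/2125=0.02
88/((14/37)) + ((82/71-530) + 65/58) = -8508079/28826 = -295.15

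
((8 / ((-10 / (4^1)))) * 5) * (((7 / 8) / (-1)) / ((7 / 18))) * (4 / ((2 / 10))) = 720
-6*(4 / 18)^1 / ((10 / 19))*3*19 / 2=-361 / 5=-72.20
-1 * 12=-12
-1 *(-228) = 228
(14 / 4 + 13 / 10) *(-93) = -2232 / 5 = -446.40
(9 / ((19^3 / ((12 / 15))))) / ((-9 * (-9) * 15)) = 0.00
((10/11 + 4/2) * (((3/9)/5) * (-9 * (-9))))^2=246.78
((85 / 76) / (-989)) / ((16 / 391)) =-1445 / 52288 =-0.03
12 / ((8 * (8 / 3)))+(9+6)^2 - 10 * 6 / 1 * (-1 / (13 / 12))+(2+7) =289.95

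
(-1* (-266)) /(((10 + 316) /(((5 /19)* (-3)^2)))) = 315 /163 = 1.93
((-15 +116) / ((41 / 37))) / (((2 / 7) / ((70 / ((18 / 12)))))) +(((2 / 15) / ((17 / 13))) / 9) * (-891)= 155540516 / 10455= 14877.14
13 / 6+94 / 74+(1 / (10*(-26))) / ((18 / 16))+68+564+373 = 1008.43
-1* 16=-16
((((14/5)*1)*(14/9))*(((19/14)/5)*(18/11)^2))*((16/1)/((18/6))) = 51072/3025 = 16.88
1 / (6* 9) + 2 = 2.02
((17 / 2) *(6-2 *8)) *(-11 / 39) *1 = 935 / 39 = 23.97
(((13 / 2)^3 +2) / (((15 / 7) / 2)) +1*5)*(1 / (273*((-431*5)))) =-15791 / 35298900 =-0.00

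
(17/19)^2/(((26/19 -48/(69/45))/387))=-10.35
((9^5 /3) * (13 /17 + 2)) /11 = 925101 /187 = 4947.06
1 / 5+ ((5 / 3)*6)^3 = 1000.20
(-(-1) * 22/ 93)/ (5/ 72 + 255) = 528/ 569315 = 0.00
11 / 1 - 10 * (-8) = 91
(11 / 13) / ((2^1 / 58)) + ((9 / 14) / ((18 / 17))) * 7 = 1497 / 52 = 28.79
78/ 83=0.94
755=755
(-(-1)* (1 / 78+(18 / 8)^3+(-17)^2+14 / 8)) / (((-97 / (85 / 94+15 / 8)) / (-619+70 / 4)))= 3258074875 / 625664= 5207.39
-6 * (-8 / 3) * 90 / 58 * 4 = 2880 / 29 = 99.31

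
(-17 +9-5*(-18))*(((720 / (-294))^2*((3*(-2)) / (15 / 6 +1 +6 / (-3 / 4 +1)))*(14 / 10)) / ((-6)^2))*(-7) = 15744 / 539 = 29.21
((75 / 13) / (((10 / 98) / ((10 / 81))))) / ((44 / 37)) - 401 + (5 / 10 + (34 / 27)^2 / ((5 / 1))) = -205529872 / 521235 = -394.31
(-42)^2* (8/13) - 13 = 13943/13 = 1072.54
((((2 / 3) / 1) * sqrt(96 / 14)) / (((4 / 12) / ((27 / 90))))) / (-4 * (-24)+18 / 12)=8 * sqrt(21) / 2275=0.02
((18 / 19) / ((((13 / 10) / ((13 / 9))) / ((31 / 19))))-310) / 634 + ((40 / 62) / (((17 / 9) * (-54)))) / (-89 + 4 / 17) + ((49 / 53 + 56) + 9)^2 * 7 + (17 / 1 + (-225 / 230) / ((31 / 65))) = 63160671419903360765 / 2075143925188566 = 30436.77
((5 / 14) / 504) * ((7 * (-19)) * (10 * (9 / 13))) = -475 / 728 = -0.65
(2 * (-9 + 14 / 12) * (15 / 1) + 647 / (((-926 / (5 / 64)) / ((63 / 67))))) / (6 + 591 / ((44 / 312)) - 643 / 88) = -10266470335 / 182983696784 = -0.06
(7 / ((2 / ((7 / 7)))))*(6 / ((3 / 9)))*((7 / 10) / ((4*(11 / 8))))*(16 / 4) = 1764 / 55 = 32.07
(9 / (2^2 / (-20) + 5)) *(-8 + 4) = -15 / 2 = -7.50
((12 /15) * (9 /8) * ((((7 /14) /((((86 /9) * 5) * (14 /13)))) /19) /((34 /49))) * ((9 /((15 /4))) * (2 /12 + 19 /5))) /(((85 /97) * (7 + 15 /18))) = 15014727 /16319575000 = 0.00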